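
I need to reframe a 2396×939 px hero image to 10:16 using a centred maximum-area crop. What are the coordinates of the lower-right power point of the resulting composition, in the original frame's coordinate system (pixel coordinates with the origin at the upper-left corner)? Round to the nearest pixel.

(1296, 626)

2396/939 > 10/16, so the 10:16 crop keeps the full height 939 and trims width to 939 × 10/16 = 586.88 px.
Left offset = (2396 − 586.88)/2 = 904.56 px; top offset = 0.
Lower-right is two-thirds across and two-thirds down within the crop:
x = 904.56 + 2 × 586.88/3 ≈ 1296; y = 0.00 + 2 × 939.00/3 ≈ 626.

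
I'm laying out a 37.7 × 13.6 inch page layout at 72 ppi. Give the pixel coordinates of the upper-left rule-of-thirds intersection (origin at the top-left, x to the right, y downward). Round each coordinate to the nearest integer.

In pixels the canvas is 37.7 × 72 = 2714.4 wide and 13.6 × 72 = 979.2 tall.
The upper-left point is one-third across and one-third down:
x = 1 × 2714.4/3 ≈ 905; y = 1 × 979.2/3 ≈ 326.

x = 905 px, y = 326 px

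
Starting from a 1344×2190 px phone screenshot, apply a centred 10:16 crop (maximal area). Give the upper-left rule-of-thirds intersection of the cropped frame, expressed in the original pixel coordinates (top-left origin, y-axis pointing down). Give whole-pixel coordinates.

1344/2190 < 10/16, so the 10:16 crop keeps the full width 1344 and trims height to 1344 × 16/10 = 2150.40 px.
Top offset = (2190 − 2150.40)/2 = 19.80 px; left offset = 0.
Upper-left is one-third across and one-third down within the crop:
x = 0.00 + 1 × 1344.00/3 ≈ 448; y = 19.80 + 1 × 2150.40/3 ≈ 737.

(448, 737)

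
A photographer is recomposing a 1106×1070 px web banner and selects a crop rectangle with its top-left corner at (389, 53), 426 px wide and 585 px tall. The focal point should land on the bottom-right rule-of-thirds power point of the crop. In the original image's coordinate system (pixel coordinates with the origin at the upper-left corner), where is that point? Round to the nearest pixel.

(673, 443)

One third of the crop width 426 is 142.00 px.
One third of the crop height 585 is 195.00 px.
The bottom-right point is two-thirds across and two-thirds down within the crop:
x = 389 + 2 × 142.00 ≈ 673; y = 53 + 2 × 195.00 ≈ 443.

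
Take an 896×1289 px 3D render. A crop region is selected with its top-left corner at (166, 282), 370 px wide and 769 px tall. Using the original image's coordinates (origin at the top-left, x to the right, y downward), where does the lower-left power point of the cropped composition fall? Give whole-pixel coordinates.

One third of the crop width 370 is 123.33 px.
One third of the crop height 769 is 256.33 px.
The lower-left point is one-third across and two-thirds down within the crop:
x = 166 + 1 × 123.33 ≈ 289; y = 282 + 2 × 256.33 ≈ 795.

(289, 795)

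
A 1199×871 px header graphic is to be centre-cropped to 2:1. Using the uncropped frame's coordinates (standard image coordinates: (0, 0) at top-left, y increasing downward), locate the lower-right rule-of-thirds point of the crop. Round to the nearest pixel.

1199/871 < 2/1, so the 2:1 crop keeps the full width 1199 and trims height to 1199 × 1/2 = 599.50 px.
Top offset = (871 − 599.50)/2 = 135.75 px; left offset = 0.
Lower-right is two-thirds across and two-thirds down within the crop:
x = 0.00 + 2 × 1199.00/3 ≈ 799; y = 135.75 + 2 × 599.50/3 ≈ 535.

(799, 535)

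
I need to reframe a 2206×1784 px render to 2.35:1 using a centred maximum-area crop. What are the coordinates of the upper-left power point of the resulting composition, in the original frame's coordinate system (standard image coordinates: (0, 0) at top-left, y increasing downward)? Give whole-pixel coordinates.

x = 735 px, y = 736 px

2206/1784 < 2.35/1, so the 2.35:1 crop keeps the full width 2206 and trims height to 2206 × 1/2.35 = 938.72 px.
Top offset = (1784 − 938.72)/2 = 422.64 px; left offset = 0.
Upper-left is one-third across and one-third down within the crop:
x = 0.00 + 1 × 2206.00/3 ≈ 735; y = 422.64 + 1 × 938.72/3 ≈ 736.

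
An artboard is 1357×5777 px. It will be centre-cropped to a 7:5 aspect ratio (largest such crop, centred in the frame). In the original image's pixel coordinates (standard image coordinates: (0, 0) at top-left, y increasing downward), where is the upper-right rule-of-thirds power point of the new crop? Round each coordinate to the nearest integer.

x = 905 px, y = 2727 px

1357/5777 < 7/5, so the 7:5 crop keeps the full width 1357 and trims height to 1357 × 5/7 = 969.29 px.
Top offset = (5777 − 969.29)/2 = 2403.86 px; left offset = 0.
Upper-right is two-thirds across and one-third down within the crop:
x = 0.00 + 2 × 1357.00/3 ≈ 905; y = 2403.86 + 1 × 969.29/3 ≈ 2727.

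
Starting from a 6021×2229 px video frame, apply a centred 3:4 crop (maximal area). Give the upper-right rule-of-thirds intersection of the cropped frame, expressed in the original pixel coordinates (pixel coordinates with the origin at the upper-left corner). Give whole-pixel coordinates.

6021/2229 > 3/4, so the 3:4 crop keeps the full height 2229 and trims width to 2229 × 3/4 = 1671.75 px.
Left offset = (6021 − 1671.75)/2 = 2174.62 px; top offset = 0.
Upper-right is two-thirds across and one-third down within the crop:
x = 2174.62 + 2 × 1671.75/3 ≈ 3289; y = 0.00 + 1 × 2229.00/3 ≈ 743.

(3289, 743)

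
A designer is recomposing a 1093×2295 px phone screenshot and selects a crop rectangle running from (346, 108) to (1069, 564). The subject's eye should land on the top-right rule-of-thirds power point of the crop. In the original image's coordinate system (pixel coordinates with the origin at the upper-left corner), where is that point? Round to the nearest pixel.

(828, 260)

Crop width = 1069 − 346 = 723 px; one third is 241.00 px.
Crop height = 564 − 108 = 456 px; one third is 152.00 px.
The top-right point is two-thirds across and one-third down within the crop:
x = 346 + 2 × 241.00 ≈ 828; y = 108 + 1 × 152.00 ≈ 260.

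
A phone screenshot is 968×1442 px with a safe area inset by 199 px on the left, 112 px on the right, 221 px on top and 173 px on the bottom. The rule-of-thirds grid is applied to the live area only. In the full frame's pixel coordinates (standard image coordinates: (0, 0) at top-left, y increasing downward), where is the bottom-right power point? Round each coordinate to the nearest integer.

x = 637 px, y = 920 px

Content width = 968 − 199 − 112 = 657 px; content height = 1442 − 221 − 173 = 1048 px.
Bottom-right is two-thirds across and two-thirds down within the live area.
x = 199 + 2 × 657/3 = 199 + 438.00 ≈ 637
y = 221 + 2 × 1048/3 = 221 + 698.67 ≈ 920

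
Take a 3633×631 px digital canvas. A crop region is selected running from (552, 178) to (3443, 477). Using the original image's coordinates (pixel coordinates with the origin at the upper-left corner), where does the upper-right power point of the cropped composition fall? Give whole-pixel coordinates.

x = 2479 px, y = 278 px

Crop width = 3443 − 552 = 2891 px; one third is 963.67 px.
Crop height = 477 − 178 = 299 px; one third is 99.67 px.
The upper-right point is two-thirds across and one-third down within the crop:
x = 552 + 2 × 963.67 ≈ 2479; y = 178 + 1 × 99.67 ≈ 278.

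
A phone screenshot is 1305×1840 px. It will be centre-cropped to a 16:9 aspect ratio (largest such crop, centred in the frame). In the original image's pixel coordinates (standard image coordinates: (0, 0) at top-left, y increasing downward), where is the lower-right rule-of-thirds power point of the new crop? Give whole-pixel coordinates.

x = 870 px, y = 1042 px

1305/1840 < 16/9, so the 16:9 crop keeps the full width 1305 and trims height to 1305 × 9/16 = 734.06 px.
Top offset = (1840 − 734.06)/2 = 552.97 px; left offset = 0.
Lower-right is two-thirds across and two-thirds down within the crop:
x = 0.00 + 2 × 1305.00/3 ≈ 870; y = 552.97 + 2 × 734.06/3 ≈ 1042.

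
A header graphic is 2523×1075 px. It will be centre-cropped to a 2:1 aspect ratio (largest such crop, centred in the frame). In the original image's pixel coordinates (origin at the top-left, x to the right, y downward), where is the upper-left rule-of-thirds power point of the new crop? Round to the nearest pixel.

2523/1075 > 2/1, so the 2:1 crop keeps the full height 1075 and trims width to 1075 × 2/1 = 2150.00 px.
Left offset = (2523 − 2150.00)/2 = 186.50 px; top offset = 0.
Upper-left is one-third across and one-third down within the crop:
x = 186.50 + 1 × 2150.00/3 ≈ 903; y = 0.00 + 1 × 1075.00/3 ≈ 358.

x = 903 px, y = 358 px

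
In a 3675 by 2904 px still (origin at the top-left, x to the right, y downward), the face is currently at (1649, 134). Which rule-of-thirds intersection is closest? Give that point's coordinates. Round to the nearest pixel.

Third lines: x ∈ {1225, 2450}, y ∈ {968, 1936}.
1649 is closer to x = 1225; 134 is closer to y = 968.
So the nearest intersection is the upper-left power point.

(1225, 968)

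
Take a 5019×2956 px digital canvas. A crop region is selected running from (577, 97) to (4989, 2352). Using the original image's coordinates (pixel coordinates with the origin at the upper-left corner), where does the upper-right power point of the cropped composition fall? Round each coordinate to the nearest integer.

x = 3518 px, y = 849 px

Crop width = 4989 − 577 = 4412 px; one third is 1470.67 px.
Crop height = 2352 − 97 = 2255 px; one third is 751.67 px.
The upper-right point is two-thirds across and one-third down within the crop:
x = 577 + 2 × 1470.67 ≈ 3518; y = 97 + 1 × 751.67 ≈ 849.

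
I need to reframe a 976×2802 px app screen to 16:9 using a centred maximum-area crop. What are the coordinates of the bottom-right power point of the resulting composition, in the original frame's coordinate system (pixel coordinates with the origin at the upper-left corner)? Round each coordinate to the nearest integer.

976/2802 < 16/9, so the 16:9 crop keeps the full width 976 and trims height to 976 × 9/16 = 549.00 px.
Top offset = (2802 − 549.00)/2 = 1126.50 px; left offset = 0.
Bottom-right is two-thirds across and two-thirds down within the crop:
x = 0.00 + 2 × 976.00/3 ≈ 651; y = 1126.50 + 2 × 549.00/3 ≈ 1493.

(651, 1493)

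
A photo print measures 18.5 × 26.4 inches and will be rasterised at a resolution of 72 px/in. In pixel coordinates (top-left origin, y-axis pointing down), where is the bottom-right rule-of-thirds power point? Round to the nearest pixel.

x = 888 px, y = 1267 px

In pixels the canvas is 18.5 × 72 = 1332 wide and 26.4 × 72 = 1900.8 tall.
The bottom-right point is two-thirds across and two-thirds down:
x = 2 × 1332/3 ≈ 888; y = 2 × 1900.8/3 ≈ 1267.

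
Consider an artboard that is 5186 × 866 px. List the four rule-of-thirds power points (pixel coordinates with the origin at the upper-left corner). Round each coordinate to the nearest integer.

One third of 5186 is 1728.67; one third of 866 is 288.67.
Vertical third lines at x = 1729 and x = 3457; horizontal third lines at y = 289 and y = 577.

(1729, 289), (3457, 289), (1729, 577), (3457, 577)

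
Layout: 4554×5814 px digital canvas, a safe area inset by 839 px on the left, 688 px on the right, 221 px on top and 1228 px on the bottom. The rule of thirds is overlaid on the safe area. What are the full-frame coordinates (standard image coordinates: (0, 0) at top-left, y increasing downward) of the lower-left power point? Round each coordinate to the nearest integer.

Content width = 4554 − 839 − 688 = 3027 px; content height = 5814 − 221 − 1228 = 4365 px.
Lower-left is one-third across and two-thirds down within the safe area.
x = 839 + 1 × 3027/3 = 839 + 1009.00 ≈ 1848
y = 221 + 2 × 4365/3 = 221 + 2910.00 ≈ 3131

(1848, 3131)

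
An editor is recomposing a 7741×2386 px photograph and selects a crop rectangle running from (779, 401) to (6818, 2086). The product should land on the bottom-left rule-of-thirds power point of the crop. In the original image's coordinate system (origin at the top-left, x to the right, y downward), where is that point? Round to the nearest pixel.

(2792, 1524)

Crop width = 6818 − 779 = 6039 px; one third is 2013.00 px.
Crop height = 2086 − 401 = 1685 px; one third is 561.67 px.
The bottom-left point is one-third across and two-thirds down within the crop:
x = 779 + 1 × 2013.00 ≈ 2792; y = 401 + 2 × 561.67 ≈ 1524.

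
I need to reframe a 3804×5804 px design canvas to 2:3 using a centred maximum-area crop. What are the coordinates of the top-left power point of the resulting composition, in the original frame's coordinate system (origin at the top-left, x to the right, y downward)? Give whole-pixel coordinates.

x = 1268 px, y = 1951 px

3804/5804 < 2/3, so the 2:3 crop keeps the full width 3804 and trims height to 3804 × 3/2 = 5706.00 px.
Top offset = (5804 − 5706.00)/2 = 49.00 px; left offset = 0.
Top-left is one-third across and one-third down within the crop:
x = 0.00 + 1 × 3804.00/3 ≈ 1268; y = 49.00 + 1 × 5706.00/3 ≈ 1951.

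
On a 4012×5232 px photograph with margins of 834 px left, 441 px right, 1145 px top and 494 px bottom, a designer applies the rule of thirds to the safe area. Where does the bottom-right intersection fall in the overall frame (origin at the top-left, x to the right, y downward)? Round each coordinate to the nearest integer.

Content width = 4012 − 834 − 441 = 2737 px; content height = 5232 − 1145 − 494 = 3593 px.
Bottom-right is two-thirds across and two-thirds down within the safe area.
x = 834 + 2 × 2737/3 = 834 + 1824.67 ≈ 2659
y = 1145 + 2 × 3593/3 = 1145 + 2395.33 ≈ 3540

x = 2659 px, y = 3540 px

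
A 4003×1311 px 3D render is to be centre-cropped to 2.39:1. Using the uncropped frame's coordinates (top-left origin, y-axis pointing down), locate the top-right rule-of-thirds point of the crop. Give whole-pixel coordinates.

4003/1311 > 2.39/1, so the 2.39:1 crop keeps the full height 1311 and trims width to 1311 × 2.39/1 = 3133.29 px.
Left offset = (4003 − 3133.29)/2 = 434.86 px; top offset = 0.
Top-right is two-thirds across and one-third down within the crop:
x = 434.86 + 2 × 3133.29/3 ≈ 2524; y = 0.00 + 1 × 1311.00/3 ≈ 437.

x = 2524 px, y = 437 px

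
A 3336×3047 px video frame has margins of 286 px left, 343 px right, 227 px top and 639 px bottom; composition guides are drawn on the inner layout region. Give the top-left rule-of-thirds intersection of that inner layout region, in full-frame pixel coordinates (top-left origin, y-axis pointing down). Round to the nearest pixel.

Content width = 3336 − 286 − 343 = 2707 px; content height = 3047 − 227 − 639 = 2181 px.
Top-left is one-third across and one-third down within the inner layout region.
x = 286 + 1 × 2707/3 = 286 + 902.33 ≈ 1188
y = 227 + 1 × 2181/3 = 227 + 727.00 ≈ 954

x = 1188 px, y = 954 px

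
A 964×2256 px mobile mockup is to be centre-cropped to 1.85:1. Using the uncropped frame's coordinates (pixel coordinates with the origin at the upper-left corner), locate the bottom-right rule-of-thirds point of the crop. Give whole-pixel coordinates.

964/2256 < 1.85/1, so the 1.85:1 crop keeps the full width 964 and trims height to 964 × 1/1.85 = 521.08 px.
Top offset = (2256 − 521.08)/2 = 867.46 px; left offset = 0.
Bottom-right is two-thirds across and two-thirds down within the crop:
x = 0.00 + 2 × 964.00/3 ≈ 643; y = 867.46 + 2 × 521.08/3 ≈ 1215.

(643, 1215)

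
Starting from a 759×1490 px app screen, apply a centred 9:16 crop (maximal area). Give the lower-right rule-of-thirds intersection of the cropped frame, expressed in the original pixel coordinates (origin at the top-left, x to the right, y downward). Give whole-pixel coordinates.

759/1490 < 9/16, so the 9:16 crop keeps the full width 759 and trims height to 759 × 16/9 = 1349.33 px.
Top offset = (1490 − 1349.33)/2 = 70.33 px; left offset = 0.
Lower-right is two-thirds across and two-thirds down within the crop:
x = 0.00 + 2 × 759.00/3 ≈ 506; y = 70.33 + 2 × 1349.33/3 ≈ 970.

(506, 970)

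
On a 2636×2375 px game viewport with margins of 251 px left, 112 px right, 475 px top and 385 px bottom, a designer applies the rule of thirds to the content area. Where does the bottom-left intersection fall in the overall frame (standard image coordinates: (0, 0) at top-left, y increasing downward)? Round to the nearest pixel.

x = 1009 px, y = 1485 px

Content width = 2636 − 251 − 112 = 2273 px; content height = 2375 − 475 − 385 = 1515 px.
Bottom-left is one-third across and two-thirds down within the content area.
x = 251 + 1 × 2273/3 = 251 + 757.67 ≈ 1009
y = 475 + 2 × 1515/3 = 475 + 1010.00 ≈ 1485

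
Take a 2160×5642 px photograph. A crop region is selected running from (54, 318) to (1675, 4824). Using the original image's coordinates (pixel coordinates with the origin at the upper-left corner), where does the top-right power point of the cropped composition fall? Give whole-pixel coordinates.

Crop width = 1675 − 54 = 1621 px; one third is 540.33 px.
Crop height = 4824 − 318 = 4506 px; one third is 1502.00 px.
The top-right point is two-thirds across and one-third down within the crop:
x = 54 + 2 × 540.33 ≈ 1135; y = 318 + 1 × 1502.00 ≈ 1820.

(1135, 1820)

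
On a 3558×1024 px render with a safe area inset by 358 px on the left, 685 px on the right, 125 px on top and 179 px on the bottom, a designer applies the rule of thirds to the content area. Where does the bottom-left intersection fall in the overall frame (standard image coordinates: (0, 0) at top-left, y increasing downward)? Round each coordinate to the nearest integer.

(1196, 605)

Content width = 3558 − 358 − 685 = 2515 px; content height = 1024 − 125 − 179 = 720 px.
Bottom-left is one-third across and two-thirds down within the content area.
x = 358 + 1 × 2515/3 = 358 + 838.33 ≈ 1196
y = 125 + 2 × 720/3 = 125 + 480.00 ≈ 605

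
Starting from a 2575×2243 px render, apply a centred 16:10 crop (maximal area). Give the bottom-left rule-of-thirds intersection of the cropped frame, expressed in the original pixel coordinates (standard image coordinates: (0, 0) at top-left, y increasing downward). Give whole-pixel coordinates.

2575/2243 < 16/10, so the 16:10 crop keeps the full width 2575 and trims height to 2575 × 10/16 = 1609.38 px.
Top offset = (2243 − 1609.38)/2 = 316.81 px; left offset = 0.
Bottom-left is one-third across and two-thirds down within the crop:
x = 0.00 + 1 × 2575.00/3 ≈ 858; y = 316.81 + 2 × 1609.38/3 ≈ 1390.

(858, 1390)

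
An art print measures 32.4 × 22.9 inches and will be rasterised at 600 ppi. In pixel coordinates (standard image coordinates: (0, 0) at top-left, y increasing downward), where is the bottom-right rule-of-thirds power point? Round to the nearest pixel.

x = 12960 px, y = 9160 px

In pixels the canvas is 32.4 × 600 = 19440 wide and 22.9 × 600 = 13740 tall.
The bottom-right point is two-thirds across and two-thirds down:
x = 2 × 19440/3 ≈ 12960; y = 2 × 13740/3 ≈ 9160.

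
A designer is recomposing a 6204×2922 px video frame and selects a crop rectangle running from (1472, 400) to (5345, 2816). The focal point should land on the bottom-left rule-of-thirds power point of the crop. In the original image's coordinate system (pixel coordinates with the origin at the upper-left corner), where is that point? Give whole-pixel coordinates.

(2763, 2011)

Crop width = 5345 − 1472 = 3873 px; one third is 1291.00 px.
Crop height = 2816 − 400 = 2416 px; one third is 805.33 px.
The bottom-left point is one-third across and two-thirds down within the crop:
x = 1472 + 1 × 1291.00 ≈ 2763; y = 400 + 2 × 805.33 ≈ 2011.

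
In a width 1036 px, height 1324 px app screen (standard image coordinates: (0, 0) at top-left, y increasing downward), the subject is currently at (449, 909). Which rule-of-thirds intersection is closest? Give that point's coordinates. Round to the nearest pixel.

x = 345 px, y = 883 px

Third lines: x ∈ {345, 691}, y ∈ {441, 883}.
449 is closer to x = 345; 909 is closer to y = 883.
So the nearest intersection is the lower-left power point.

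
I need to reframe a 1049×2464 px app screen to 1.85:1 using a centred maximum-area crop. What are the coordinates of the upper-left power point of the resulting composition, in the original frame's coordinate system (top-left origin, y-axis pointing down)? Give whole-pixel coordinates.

(350, 1137)

1049/2464 < 1.85/1, so the 1.85:1 crop keeps the full width 1049 and trims height to 1049 × 1/1.85 = 567.03 px.
Top offset = (2464 − 567.03)/2 = 948.49 px; left offset = 0.
Upper-left is one-third across and one-third down within the crop:
x = 0.00 + 1 × 1049.00/3 ≈ 350; y = 948.49 + 1 × 567.03/3 ≈ 1137.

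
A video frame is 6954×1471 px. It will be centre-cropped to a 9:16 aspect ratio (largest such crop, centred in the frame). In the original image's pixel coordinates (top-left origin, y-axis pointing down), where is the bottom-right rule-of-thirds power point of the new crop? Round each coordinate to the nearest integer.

(3615, 981)

6954/1471 > 9/16, so the 9:16 crop keeps the full height 1471 and trims width to 1471 × 9/16 = 827.44 px.
Left offset = (6954 − 827.44)/2 = 3063.28 px; top offset = 0.
Bottom-right is two-thirds across and two-thirds down within the crop:
x = 3063.28 + 2 × 827.44/3 ≈ 3615; y = 0.00 + 2 × 1471.00/3 ≈ 981.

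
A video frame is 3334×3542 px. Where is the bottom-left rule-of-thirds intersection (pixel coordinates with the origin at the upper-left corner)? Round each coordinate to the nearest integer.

The bottom-left point sits one-third of the way across and two-thirds of the way down.
x = 1 × 3334/3 ≈ 1111; y = 2 × 3542/3 ≈ 2361.

x = 1111 px, y = 2361 px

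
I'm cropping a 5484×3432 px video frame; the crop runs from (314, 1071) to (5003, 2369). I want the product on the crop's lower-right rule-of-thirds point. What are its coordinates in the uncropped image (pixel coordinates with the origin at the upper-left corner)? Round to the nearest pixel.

(3440, 1936)

Crop width = 5003 − 314 = 4689 px; one third is 1563.00 px.
Crop height = 2369 − 1071 = 1298 px; one third is 432.67 px.
The lower-right point is two-thirds across and two-thirds down within the crop:
x = 314 + 2 × 1563.00 ≈ 3440; y = 1071 + 2 × 432.67 ≈ 1936.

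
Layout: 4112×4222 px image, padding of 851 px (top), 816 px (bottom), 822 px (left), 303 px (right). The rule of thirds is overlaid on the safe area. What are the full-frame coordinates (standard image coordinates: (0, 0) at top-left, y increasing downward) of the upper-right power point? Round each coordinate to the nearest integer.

Content width = 4112 − 822 − 303 = 2987 px; content height = 4222 − 851 − 816 = 2555 px.
Upper-right is two-thirds across and one-third down within the safe area.
x = 822 + 2 × 2987/3 = 822 + 1991.33 ≈ 2813
y = 851 + 1 × 2555/3 = 851 + 851.67 ≈ 1703

(2813, 1703)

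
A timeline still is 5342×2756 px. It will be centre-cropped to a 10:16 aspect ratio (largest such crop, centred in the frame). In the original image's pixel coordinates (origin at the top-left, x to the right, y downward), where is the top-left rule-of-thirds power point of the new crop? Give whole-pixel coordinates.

5342/2756 > 10/16, so the 10:16 crop keeps the full height 2756 and trims width to 2756 × 10/16 = 1722.50 px.
Left offset = (5342 − 1722.50)/2 = 1809.75 px; top offset = 0.
Top-left is one-third across and one-third down within the crop:
x = 1809.75 + 1 × 1722.50/3 ≈ 2384; y = 0.00 + 1 × 2756.00/3 ≈ 919.

x = 2384 px, y = 919 px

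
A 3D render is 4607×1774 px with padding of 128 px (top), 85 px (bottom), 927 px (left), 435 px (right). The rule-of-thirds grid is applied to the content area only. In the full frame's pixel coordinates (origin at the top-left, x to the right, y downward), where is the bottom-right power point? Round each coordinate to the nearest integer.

Content width = 4607 − 927 − 435 = 3245 px; content height = 1774 − 128 − 85 = 1561 px.
Bottom-right is two-thirds across and two-thirds down within the content area.
x = 927 + 2 × 3245/3 = 927 + 2163.33 ≈ 3090
y = 128 + 2 × 1561/3 = 128 + 1040.67 ≈ 1169

x = 3090 px, y = 1169 px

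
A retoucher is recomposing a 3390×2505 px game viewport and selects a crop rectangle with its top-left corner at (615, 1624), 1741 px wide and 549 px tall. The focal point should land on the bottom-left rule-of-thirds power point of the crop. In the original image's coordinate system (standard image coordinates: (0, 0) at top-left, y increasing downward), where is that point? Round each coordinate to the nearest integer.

(1195, 1990)

One third of the crop width 1741 is 580.33 px.
One third of the crop height 549 is 183.00 px.
The bottom-left point is one-third across and two-thirds down within the crop:
x = 615 + 1 × 580.33 ≈ 1195; y = 1624 + 2 × 183.00 ≈ 1990.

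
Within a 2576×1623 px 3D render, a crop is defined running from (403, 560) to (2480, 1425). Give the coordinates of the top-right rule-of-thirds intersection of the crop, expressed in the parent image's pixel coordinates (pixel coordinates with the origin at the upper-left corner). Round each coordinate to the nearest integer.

(1788, 848)

Crop width = 2480 − 403 = 2077 px; one third is 692.33 px.
Crop height = 1425 − 560 = 865 px; one third is 288.33 px.
The top-right point is two-thirds across and one-third down within the crop:
x = 403 + 2 × 692.33 ≈ 1788; y = 560 + 1 × 288.33 ≈ 848.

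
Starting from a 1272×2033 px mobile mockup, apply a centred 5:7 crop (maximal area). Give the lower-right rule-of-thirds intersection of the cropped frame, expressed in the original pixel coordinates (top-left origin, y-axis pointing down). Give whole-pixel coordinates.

1272/2033 < 5/7, so the 5:7 crop keeps the full width 1272 and trims height to 1272 × 7/5 = 1780.80 px.
Top offset = (2033 − 1780.80)/2 = 126.10 px; left offset = 0.
Lower-right is two-thirds across and two-thirds down within the crop:
x = 0.00 + 2 × 1272.00/3 ≈ 848; y = 126.10 + 2 × 1780.80/3 ≈ 1313.

x = 848 px, y = 1313 px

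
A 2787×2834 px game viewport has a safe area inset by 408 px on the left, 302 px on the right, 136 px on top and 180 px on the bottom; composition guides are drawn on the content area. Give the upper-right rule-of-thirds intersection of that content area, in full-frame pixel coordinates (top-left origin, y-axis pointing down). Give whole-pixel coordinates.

Content width = 2787 − 408 − 302 = 2077 px; content height = 2834 − 136 − 180 = 2518 px.
Upper-right is two-thirds across and one-third down within the content area.
x = 408 + 2 × 2077/3 = 408 + 1384.67 ≈ 1793
y = 136 + 1 × 2518/3 = 136 + 839.33 ≈ 975

x = 1793 px, y = 975 px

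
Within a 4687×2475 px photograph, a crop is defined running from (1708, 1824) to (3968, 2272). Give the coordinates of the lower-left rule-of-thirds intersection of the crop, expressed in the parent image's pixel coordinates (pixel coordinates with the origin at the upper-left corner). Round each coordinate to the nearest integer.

(2461, 2123)

Crop width = 3968 − 1708 = 2260 px; one third is 753.33 px.
Crop height = 2272 − 1824 = 448 px; one third is 149.33 px.
The lower-left point is one-third across and two-thirds down within the crop:
x = 1708 + 1 × 753.33 ≈ 2461; y = 1824 + 2 × 149.33 ≈ 2123.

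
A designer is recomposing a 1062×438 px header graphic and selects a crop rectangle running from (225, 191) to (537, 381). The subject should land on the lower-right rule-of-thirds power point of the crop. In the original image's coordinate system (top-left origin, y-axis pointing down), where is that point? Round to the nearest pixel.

Crop width = 537 − 225 = 312 px; one third is 104.00 px.
Crop height = 381 − 191 = 190 px; one third is 63.33 px.
The lower-right point is two-thirds across and two-thirds down within the crop:
x = 225 + 2 × 104.00 ≈ 433; y = 191 + 2 × 63.33 ≈ 318.

(433, 318)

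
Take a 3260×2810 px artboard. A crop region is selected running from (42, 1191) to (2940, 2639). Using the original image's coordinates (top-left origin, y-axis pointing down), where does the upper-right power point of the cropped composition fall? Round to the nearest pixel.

(1974, 1674)

Crop width = 2940 − 42 = 2898 px; one third is 966.00 px.
Crop height = 2639 − 1191 = 1448 px; one third is 482.67 px.
The upper-right point is two-thirds across and one-third down within the crop:
x = 42 + 2 × 966.00 ≈ 1974; y = 1191 + 1 × 482.67 ≈ 1674.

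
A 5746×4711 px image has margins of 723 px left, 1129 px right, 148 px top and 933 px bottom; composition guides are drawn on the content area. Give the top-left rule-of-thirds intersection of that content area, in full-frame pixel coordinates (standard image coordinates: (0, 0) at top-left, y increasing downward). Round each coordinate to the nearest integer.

Content width = 5746 − 723 − 1129 = 3894 px; content height = 4711 − 148 − 933 = 3630 px.
Top-left is one-third across and one-third down within the content area.
x = 723 + 1 × 3894/3 = 723 + 1298.00 ≈ 2021
y = 148 + 1 × 3630/3 = 148 + 1210.00 ≈ 1358

(2021, 1358)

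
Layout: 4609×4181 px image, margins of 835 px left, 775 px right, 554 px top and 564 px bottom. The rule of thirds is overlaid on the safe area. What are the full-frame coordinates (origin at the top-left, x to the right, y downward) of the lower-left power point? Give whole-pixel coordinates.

Content width = 4609 − 835 − 775 = 2999 px; content height = 4181 − 554 − 564 = 3063 px.
Lower-left is one-third across and two-thirds down within the safe area.
x = 835 + 1 × 2999/3 = 835 + 999.67 ≈ 1835
y = 554 + 2 × 3063/3 = 554 + 2042.00 ≈ 2596

x = 1835 px, y = 2596 px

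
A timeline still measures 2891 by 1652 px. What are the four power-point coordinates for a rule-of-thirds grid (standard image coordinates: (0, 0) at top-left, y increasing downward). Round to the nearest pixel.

(964, 551), (1927, 551), (964, 1101), (1927, 1101)

One third of 2891 is 963.67; one third of 1652 is 550.67.
Vertical third lines at x = 964 and x = 1927; horizontal third lines at y = 551 and y = 1101.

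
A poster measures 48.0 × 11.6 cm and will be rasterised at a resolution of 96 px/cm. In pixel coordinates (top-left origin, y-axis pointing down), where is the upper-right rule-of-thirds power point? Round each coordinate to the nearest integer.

In pixels the canvas is 48.0 × 96 = 4608 wide and 11.6 × 96 = 1113.6 tall.
The upper-right point is two-thirds across and one-third down:
x = 2 × 4608/3 ≈ 3072; y = 1 × 1113.6/3 ≈ 371.

(3072, 371)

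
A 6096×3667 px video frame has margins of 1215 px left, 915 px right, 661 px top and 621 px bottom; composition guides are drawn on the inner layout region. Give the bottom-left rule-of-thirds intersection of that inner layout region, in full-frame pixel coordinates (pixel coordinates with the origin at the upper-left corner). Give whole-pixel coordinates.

(2537, 2251)

Content width = 6096 − 1215 − 915 = 3966 px; content height = 3667 − 661 − 621 = 2385 px.
Bottom-left is one-third across and two-thirds down within the inner layout region.
x = 1215 + 1 × 3966/3 = 1215 + 1322.00 ≈ 2537
y = 661 + 2 × 2385/3 = 661 + 1590.00 ≈ 2251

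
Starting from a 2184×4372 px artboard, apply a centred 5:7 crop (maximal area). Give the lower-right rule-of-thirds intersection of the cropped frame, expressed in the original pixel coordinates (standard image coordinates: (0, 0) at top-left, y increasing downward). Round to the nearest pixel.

x = 1456 px, y = 2696 px

2184/4372 < 5/7, so the 5:7 crop keeps the full width 2184 and trims height to 2184 × 7/5 = 3057.60 px.
Top offset = (4372 − 3057.60)/2 = 657.20 px; left offset = 0.
Lower-right is two-thirds across and two-thirds down within the crop:
x = 0.00 + 2 × 2184.00/3 ≈ 1456; y = 657.20 + 2 × 3057.60/3 ≈ 2696.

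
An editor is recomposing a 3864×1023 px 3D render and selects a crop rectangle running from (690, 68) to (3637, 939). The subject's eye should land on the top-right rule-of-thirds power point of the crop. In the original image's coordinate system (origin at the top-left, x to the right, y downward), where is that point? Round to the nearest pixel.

Crop width = 3637 − 690 = 2947 px; one third is 982.33 px.
Crop height = 939 − 68 = 871 px; one third is 290.33 px.
The top-right point is two-thirds across and one-third down within the crop:
x = 690 + 2 × 982.33 ≈ 2655; y = 68 + 1 × 290.33 ≈ 358.

(2655, 358)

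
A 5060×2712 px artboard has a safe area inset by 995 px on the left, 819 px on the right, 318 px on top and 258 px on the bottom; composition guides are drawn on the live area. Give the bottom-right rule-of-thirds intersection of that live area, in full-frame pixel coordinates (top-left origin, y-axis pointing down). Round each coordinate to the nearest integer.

x = 3159 px, y = 1742 px

Content width = 5060 − 995 − 819 = 3246 px; content height = 2712 − 318 − 258 = 2136 px.
Bottom-right is two-thirds across and two-thirds down within the live area.
x = 995 + 2 × 3246/3 = 995 + 2164.00 ≈ 3159
y = 318 + 2 × 2136/3 = 318 + 1424.00 ≈ 1742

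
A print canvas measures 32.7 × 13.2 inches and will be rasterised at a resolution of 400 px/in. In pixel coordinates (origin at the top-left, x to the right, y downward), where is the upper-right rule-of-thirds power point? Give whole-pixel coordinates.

In pixels the canvas is 32.7 × 400 = 13080 wide and 13.2 × 400 = 5280 tall.
The upper-right point is two-thirds across and one-third down:
x = 2 × 13080/3 ≈ 8720; y = 1 × 5280/3 ≈ 1760.

x = 8720 px, y = 1760 px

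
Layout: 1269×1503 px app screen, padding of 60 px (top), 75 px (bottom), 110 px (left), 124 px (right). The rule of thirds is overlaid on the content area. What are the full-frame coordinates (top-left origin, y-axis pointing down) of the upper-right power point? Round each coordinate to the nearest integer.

x = 800 px, y = 516 px

Content width = 1269 − 110 − 124 = 1035 px; content height = 1503 − 60 − 75 = 1368 px.
Upper-right is two-thirds across and one-third down within the content area.
x = 110 + 2 × 1035/3 = 110 + 690.00 ≈ 800
y = 60 + 1 × 1368/3 = 60 + 456.00 ≈ 516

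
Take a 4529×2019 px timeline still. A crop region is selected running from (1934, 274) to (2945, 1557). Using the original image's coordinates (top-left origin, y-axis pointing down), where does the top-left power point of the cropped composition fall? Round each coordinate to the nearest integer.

x = 2271 px, y = 702 px

Crop width = 2945 − 1934 = 1011 px; one third is 337.00 px.
Crop height = 1557 − 274 = 1283 px; one third is 427.67 px.
The top-left point is one-third across and one-third down within the crop:
x = 1934 + 1 × 337.00 ≈ 2271; y = 274 + 1 × 427.67 ≈ 702.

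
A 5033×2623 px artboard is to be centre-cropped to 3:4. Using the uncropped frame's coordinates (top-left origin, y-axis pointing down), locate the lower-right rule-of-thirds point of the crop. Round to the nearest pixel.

5033/2623 > 3/4, so the 3:4 crop keeps the full height 2623 and trims width to 2623 × 3/4 = 1967.25 px.
Left offset = (5033 − 1967.25)/2 = 1532.88 px; top offset = 0.
Lower-right is two-thirds across and two-thirds down within the crop:
x = 1532.88 + 2 × 1967.25/3 ≈ 2844; y = 0.00 + 2 × 2623.00/3 ≈ 1749.

(2844, 1749)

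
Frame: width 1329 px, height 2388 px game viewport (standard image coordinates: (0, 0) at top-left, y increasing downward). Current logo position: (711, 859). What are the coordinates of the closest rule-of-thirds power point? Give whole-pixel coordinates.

x = 886 px, y = 796 px

Third lines: x ∈ {443, 886}, y ∈ {796, 1592}.
711 is closer to x = 886; 859 is closer to y = 796.
So the nearest intersection is the upper-right power point.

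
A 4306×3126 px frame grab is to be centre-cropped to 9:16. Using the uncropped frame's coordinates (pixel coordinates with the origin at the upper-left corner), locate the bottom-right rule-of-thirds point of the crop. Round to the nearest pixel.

4306/3126 > 9/16, so the 9:16 crop keeps the full height 3126 and trims width to 3126 × 9/16 = 1758.38 px.
Left offset = (4306 − 1758.38)/2 = 1273.81 px; top offset = 0.
Bottom-right is two-thirds across and two-thirds down within the crop:
x = 1273.81 + 2 × 1758.38/3 ≈ 2446; y = 0.00 + 2 × 3126.00/3 ≈ 2084.

x = 2446 px, y = 2084 px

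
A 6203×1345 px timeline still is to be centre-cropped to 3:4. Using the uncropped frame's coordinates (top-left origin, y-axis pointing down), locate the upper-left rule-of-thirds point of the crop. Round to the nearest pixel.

(2933, 448)

6203/1345 > 3/4, so the 3:4 crop keeps the full height 1345 and trims width to 1345 × 3/4 = 1008.75 px.
Left offset = (6203 − 1008.75)/2 = 2597.12 px; top offset = 0.
Upper-left is one-third across and one-third down within the crop:
x = 2597.12 + 1 × 1008.75/3 ≈ 2933; y = 0.00 + 1 × 1345.00/3 ≈ 448.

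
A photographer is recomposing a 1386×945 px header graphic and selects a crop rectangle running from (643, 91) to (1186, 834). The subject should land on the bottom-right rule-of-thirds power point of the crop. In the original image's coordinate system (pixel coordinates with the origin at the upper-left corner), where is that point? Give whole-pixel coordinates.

x = 1005 px, y = 586 px

Crop width = 1186 − 643 = 543 px; one third is 181.00 px.
Crop height = 834 − 91 = 743 px; one third is 247.67 px.
The bottom-right point is two-thirds across and two-thirds down within the crop:
x = 643 + 2 × 181.00 ≈ 1005; y = 91 + 2 × 247.67 ≈ 586.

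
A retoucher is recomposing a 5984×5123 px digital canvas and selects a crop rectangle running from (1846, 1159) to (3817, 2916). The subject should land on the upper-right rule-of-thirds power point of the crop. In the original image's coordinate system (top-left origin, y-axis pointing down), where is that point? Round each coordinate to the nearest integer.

Crop width = 3817 − 1846 = 1971 px; one third is 657.00 px.
Crop height = 2916 − 1159 = 1757 px; one third is 585.67 px.
The upper-right point is two-thirds across and one-third down within the crop:
x = 1846 + 2 × 657.00 ≈ 3160; y = 1159 + 1 × 585.67 ≈ 1745.

x = 3160 px, y = 1745 px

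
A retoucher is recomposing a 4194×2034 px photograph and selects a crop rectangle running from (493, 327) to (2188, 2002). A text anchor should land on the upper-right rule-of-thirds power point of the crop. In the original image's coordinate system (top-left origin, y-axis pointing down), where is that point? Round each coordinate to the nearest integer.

Crop width = 2188 − 493 = 1695 px; one third is 565.00 px.
Crop height = 2002 − 327 = 1675 px; one third is 558.33 px.
The upper-right point is two-thirds across and one-third down within the crop:
x = 493 + 2 × 565.00 ≈ 1623; y = 327 + 1 × 558.33 ≈ 885.

x = 1623 px, y = 885 px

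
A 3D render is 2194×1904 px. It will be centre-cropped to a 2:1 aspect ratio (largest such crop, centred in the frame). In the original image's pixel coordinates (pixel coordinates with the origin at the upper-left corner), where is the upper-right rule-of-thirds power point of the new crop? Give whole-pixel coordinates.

x = 1463 px, y = 769 px

2194/1904 < 2/1, so the 2:1 crop keeps the full width 2194 and trims height to 2194 × 1/2 = 1097.00 px.
Top offset = (1904 − 1097.00)/2 = 403.50 px; left offset = 0.
Upper-right is two-thirds across and one-third down within the crop:
x = 0.00 + 2 × 2194.00/3 ≈ 1463; y = 403.50 + 1 × 1097.00/3 ≈ 769.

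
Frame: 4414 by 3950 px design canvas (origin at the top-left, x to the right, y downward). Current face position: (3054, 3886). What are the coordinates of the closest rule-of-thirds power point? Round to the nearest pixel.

Third lines: x ∈ {1471, 2943}, y ∈ {1317, 2633}.
3054 is closer to x = 2943; 3886 is closer to y = 2633.
So the nearest intersection is the lower-right power point.

x = 2943 px, y = 2633 px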